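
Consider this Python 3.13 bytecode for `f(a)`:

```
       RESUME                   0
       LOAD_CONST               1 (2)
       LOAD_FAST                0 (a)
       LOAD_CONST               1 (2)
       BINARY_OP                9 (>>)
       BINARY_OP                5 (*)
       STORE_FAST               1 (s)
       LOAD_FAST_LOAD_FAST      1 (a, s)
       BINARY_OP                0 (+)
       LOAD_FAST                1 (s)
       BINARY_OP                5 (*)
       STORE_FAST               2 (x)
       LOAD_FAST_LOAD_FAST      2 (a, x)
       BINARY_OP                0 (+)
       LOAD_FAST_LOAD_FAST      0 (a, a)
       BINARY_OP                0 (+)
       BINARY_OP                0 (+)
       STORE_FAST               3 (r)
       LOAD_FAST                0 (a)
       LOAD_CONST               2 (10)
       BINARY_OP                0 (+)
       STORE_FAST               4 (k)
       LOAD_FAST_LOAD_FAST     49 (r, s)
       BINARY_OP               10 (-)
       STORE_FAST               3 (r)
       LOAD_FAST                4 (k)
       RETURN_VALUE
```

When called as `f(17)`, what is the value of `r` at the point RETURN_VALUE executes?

LOAD_CONST → push 2. Stack: [2]
LOAD_FAST a → push 17. Stack: [2, 17]
LOAD_CONST → push 2. Stack: [2, 17, 2]
BINARY_OP >> → 17 >> 2 = 4. Stack: [2, 4]
BINARY_OP * → 2 * 4 = 8. Stack: [8]
STORE_FAST s → s=8. Stack: []
LOAD_FAST_LOAD_FAST a,s → push 17,8. Stack: [17, 8]
BINARY_OP + → 17 + 8 = 25. Stack: [25]
LOAD_FAST s → push 8. Stack: [25, 8]
BINARY_OP * → 25 * 8 = 200. Stack: [200]
STORE_FAST x → x=200. Stack: []
LOAD_FAST_LOAD_FAST a,x → push 17,200. Stack: [17, 200]
BINARY_OP + → 17 + 200 = 217. Stack: [217]
LOAD_FAST_LOAD_FAST a,a → push 17,17. Stack: [217, 17, 17]
BINARY_OP + → 17 + 17 = 34. Stack: [217, 34]
BINARY_OP + → 217 + 34 = 251. Stack: [251]
STORE_FAST r → r=251. Stack: []
LOAD_FAST a → push 17. Stack: [17]
LOAD_CONST → push 10. Stack: [17, 10]
BINARY_OP + → 17 + 10 = 27. Stack: [27]
STORE_FAST k → k=27. Stack: []
LOAD_FAST_LOAD_FAST r,s → push 251,8. Stack: [251, 8]
BINARY_OP - → 251 - 8 = 243. Stack: [243]
STORE_FAST r → r=243. Stack: []
LOAD_FAST k → push 27. Stack: [27]
RETURN_VALUE → return 27.

243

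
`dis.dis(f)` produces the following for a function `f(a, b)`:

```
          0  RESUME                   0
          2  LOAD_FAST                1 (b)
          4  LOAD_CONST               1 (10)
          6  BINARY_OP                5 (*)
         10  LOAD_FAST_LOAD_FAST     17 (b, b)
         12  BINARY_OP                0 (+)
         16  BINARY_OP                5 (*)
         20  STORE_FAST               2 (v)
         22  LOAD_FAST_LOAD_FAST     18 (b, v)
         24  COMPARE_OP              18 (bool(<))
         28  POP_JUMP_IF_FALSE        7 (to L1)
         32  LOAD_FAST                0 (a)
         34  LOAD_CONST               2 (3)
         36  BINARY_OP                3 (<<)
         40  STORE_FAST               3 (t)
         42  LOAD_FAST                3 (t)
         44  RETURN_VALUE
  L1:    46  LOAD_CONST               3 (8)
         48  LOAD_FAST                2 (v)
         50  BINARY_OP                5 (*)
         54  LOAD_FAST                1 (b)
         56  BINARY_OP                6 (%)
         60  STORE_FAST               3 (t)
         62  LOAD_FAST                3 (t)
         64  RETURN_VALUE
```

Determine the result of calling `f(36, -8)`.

288

LOAD_FAST b → push -8. Stack: [-8]
LOAD_CONST → push 10. Stack: [-8, 10]
BINARY_OP * → -8 * 10 = -80. Stack: [-80]
LOAD_FAST_LOAD_FAST b,b → push -8,-8. Stack: [-80, -8, -8]
BINARY_OP + → -8 + -8 = -16. Stack: [-80, -16]
BINARY_OP * → -80 * -16 = 1280. Stack: [1280]
STORE_FAST v → v=1280. Stack: []
LOAD_FAST_LOAD_FAST b,v → push -8,1280. Stack: [-8, 1280]
COMPARE_OP bool(<) → -8 vs 1280 = True. Stack: [True]
POP_JUMP_IF_FALSE → pop True; no jump. Stack: []
LOAD_FAST a → push 36. Stack: [36]
LOAD_CONST → push 3. Stack: [36, 3]
BINARY_OP << → 36 << 3 = 288. Stack: [288]
STORE_FAST t → t=288. Stack: []
LOAD_FAST t → push 288. Stack: [288]
RETURN_VALUE → return 288.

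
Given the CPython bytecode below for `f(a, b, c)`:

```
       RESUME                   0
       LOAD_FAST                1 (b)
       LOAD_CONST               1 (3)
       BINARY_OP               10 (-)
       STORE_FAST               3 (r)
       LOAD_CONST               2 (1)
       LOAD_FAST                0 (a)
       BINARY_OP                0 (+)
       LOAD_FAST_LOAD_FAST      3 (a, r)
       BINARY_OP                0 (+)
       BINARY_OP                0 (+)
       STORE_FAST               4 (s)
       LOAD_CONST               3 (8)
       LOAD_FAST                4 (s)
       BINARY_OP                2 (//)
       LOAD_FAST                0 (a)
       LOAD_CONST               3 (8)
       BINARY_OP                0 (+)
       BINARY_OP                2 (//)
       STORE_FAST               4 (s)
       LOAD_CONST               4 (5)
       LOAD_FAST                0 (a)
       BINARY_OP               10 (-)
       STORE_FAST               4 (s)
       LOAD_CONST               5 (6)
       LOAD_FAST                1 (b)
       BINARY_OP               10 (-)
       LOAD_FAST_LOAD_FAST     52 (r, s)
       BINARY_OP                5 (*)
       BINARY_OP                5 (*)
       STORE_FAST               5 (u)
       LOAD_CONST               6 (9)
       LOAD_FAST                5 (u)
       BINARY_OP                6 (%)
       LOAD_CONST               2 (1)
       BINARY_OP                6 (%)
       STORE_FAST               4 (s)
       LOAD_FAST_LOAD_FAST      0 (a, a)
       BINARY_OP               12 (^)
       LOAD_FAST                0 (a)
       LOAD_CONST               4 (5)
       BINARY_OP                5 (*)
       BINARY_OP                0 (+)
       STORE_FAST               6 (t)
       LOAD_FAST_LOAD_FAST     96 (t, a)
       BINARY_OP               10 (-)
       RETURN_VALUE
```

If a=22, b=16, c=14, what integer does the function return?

LOAD_FAST b → push 16. Stack: [16]
LOAD_CONST → push 3. Stack: [16, 3]
BINARY_OP - → 16 - 3 = 13. Stack: [13]
STORE_FAST r → r=13. Stack: []
LOAD_CONST → push 1. Stack: [1]
LOAD_FAST a → push 22. Stack: [1, 22]
BINARY_OP + → 1 + 22 = 23. Stack: [23]
LOAD_FAST_LOAD_FAST a,r → push 22,13. Stack: [23, 22, 13]
BINARY_OP + → 22 + 13 = 35. Stack: [23, 35]
BINARY_OP + → 23 + 35 = 58. Stack: [58]
STORE_FAST s → s=58. Stack: []
LOAD_CONST → push 8. Stack: [8]
LOAD_FAST s → push 58. Stack: [8, 58]
BINARY_OP // → 8 // 58 = 0. Stack: [0]
LOAD_FAST a → push 22. Stack: [0, 22]
LOAD_CONST → push 8. Stack: [0, 22, 8]
BINARY_OP + → 22 + 8 = 30. Stack: [0, 30]
BINARY_OP // → 0 // 30 = 0. Stack: [0]
STORE_FAST s → s=0. Stack: []
LOAD_CONST → push 5. Stack: [5]
LOAD_FAST a → push 22. Stack: [5, 22]
BINARY_OP - → 5 - 22 = -17. Stack: [-17]
STORE_FAST s → s=-17. Stack: []
LOAD_CONST → push 6. Stack: [6]
LOAD_FAST b → push 16. Stack: [6, 16]
BINARY_OP - → 6 - 16 = -10. Stack: [-10]
LOAD_FAST_LOAD_FAST r,s → push 13,-17. Stack: [-10, 13, -17]
BINARY_OP * → 13 * -17 = -221. Stack: [-10, -221]
BINARY_OP * → -10 * -221 = 2210. Stack: [2210]
STORE_FAST u → u=2210. Stack: []
LOAD_CONST → push 9. Stack: [9]
LOAD_FAST u → push 2210. Stack: [9, 2210]
BINARY_OP % → 9 % 2210 = 9. Stack: [9]
LOAD_CONST → push 1. Stack: [9, 1]
BINARY_OP % → 9 % 1 = 0. Stack: [0]
STORE_FAST s → s=0. Stack: []
LOAD_FAST_LOAD_FAST a,a → push 22,22. Stack: [22, 22]
BINARY_OP ^ → 22 ^ 22 = 0. Stack: [0]
LOAD_FAST a → push 22. Stack: [0, 22]
LOAD_CONST → push 5. Stack: [0, 22, 5]
BINARY_OP * → 22 * 5 = 110. Stack: [0, 110]
BINARY_OP + → 0 + 110 = 110. Stack: [110]
STORE_FAST t → t=110. Stack: []
LOAD_FAST_LOAD_FAST t,a → push 110,22. Stack: [110, 22]
BINARY_OP - → 110 - 22 = 88. Stack: [88]
RETURN_VALUE → return 88.

88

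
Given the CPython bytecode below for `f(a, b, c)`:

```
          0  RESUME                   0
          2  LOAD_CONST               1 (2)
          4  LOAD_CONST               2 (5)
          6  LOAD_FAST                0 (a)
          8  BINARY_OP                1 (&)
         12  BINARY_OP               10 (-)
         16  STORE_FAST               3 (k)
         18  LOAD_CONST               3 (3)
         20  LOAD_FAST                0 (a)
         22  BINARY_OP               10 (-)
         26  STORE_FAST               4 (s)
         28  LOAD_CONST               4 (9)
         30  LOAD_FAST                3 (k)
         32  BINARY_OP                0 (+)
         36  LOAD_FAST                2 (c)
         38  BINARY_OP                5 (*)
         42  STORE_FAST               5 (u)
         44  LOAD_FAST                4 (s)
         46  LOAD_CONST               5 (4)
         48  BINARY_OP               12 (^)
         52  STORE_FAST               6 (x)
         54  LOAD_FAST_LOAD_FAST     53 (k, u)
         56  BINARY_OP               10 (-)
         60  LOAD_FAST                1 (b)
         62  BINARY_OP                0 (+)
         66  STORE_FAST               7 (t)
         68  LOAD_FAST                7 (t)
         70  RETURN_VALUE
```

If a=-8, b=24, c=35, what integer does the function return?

LOAD_CONST → push 2. Stack: [2]
LOAD_CONST → push 5. Stack: [2, 5]
LOAD_FAST a → push -8. Stack: [2, 5, -8]
BINARY_OP & → 5 & -8 = 0. Stack: [2, 0]
BINARY_OP - → 2 - 0 = 2. Stack: [2]
STORE_FAST k → k=2. Stack: []
LOAD_CONST → push 3. Stack: [3]
LOAD_FAST a → push -8. Stack: [3, -8]
BINARY_OP - → 3 - -8 = 11. Stack: [11]
STORE_FAST s → s=11. Stack: []
LOAD_CONST → push 9. Stack: [9]
LOAD_FAST k → push 2. Stack: [9, 2]
BINARY_OP + → 9 + 2 = 11. Stack: [11]
LOAD_FAST c → push 35. Stack: [11, 35]
BINARY_OP * → 11 * 35 = 385. Stack: [385]
STORE_FAST u → u=385. Stack: []
LOAD_FAST s → push 11. Stack: [11]
LOAD_CONST → push 4. Stack: [11, 4]
BINARY_OP ^ → 11 ^ 4 = 15. Stack: [15]
STORE_FAST x → x=15. Stack: []
LOAD_FAST_LOAD_FAST k,u → push 2,385. Stack: [2, 385]
BINARY_OP - → 2 - 385 = -383. Stack: [-383]
LOAD_FAST b → push 24. Stack: [-383, 24]
BINARY_OP + → -383 + 24 = -359. Stack: [-359]
STORE_FAST t → t=-359. Stack: []
LOAD_FAST t → push -359. Stack: [-359]
RETURN_VALUE → return -359.

-359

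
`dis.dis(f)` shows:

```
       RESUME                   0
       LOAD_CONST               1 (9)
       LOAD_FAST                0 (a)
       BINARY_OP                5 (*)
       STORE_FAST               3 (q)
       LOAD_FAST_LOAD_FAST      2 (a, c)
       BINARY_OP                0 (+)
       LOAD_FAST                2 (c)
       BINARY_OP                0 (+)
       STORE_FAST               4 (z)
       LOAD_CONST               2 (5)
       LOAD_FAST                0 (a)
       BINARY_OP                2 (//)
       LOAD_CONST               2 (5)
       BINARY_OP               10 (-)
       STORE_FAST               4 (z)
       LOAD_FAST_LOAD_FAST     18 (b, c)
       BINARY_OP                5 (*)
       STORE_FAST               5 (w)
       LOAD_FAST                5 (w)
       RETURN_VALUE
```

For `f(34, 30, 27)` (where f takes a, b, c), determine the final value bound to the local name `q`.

LOAD_CONST → push 9. Stack: [9]
LOAD_FAST a → push 34. Stack: [9, 34]
BINARY_OP * → 9 * 34 = 306. Stack: [306]
STORE_FAST q → q=306. Stack: []
LOAD_FAST_LOAD_FAST a,c → push 34,27. Stack: [34, 27]
BINARY_OP + → 34 + 27 = 61. Stack: [61]
LOAD_FAST c → push 27. Stack: [61, 27]
BINARY_OP + → 61 + 27 = 88. Stack: [88]
STORE_FAST z → z=88. Stack: []
LOAD_CONST → push 5. Stack: [5]
LOAD_FAST a → push 34. Stack: [5, 34]
BINARY_OP // → 5 // 34 = 0. Stack: [0]
LOAD_CONST → push 5. Stack: [0, 5]
BINARY_OP - → 0 - 5 = -5. Stack: [-5]
STORE_FAST z → z=-5. Stack: []
LOAD_FAST_LOAD_FAST b,c → push 30,27. Stack: [30, 27]
BINARY_OP * → 30 * 27 = 810. Stack: [810]
STORE_FAST w → w=810. Stack: []
LOAD_FAST w → push 810. Stack: [810]
RETURN_VALUE → return 810.

306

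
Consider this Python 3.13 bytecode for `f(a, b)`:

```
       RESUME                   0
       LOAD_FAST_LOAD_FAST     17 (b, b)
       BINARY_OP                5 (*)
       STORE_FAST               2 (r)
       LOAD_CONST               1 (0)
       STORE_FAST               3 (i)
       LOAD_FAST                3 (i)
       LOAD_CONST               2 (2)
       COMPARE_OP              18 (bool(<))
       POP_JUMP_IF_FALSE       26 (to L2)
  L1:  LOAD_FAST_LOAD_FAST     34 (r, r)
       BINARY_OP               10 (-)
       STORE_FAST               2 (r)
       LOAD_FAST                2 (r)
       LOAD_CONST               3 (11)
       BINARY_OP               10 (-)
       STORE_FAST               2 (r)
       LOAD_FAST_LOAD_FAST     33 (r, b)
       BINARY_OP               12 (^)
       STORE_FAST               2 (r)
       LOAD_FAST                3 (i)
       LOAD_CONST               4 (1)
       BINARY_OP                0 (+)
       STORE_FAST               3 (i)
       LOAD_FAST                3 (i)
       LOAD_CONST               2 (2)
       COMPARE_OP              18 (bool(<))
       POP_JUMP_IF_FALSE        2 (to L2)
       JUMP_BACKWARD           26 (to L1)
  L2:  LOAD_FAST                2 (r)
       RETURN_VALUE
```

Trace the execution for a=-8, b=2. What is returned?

-9

LOAD_FAST_LOAD_FAST b,b → push 2,2. Stack: [2, 2]
BINARY_OP * → 2 * 2 = 4. Stack: [4]
STORE_FAST r → r=4. Stack: []
LOAD_CONST → push 0. Stack: [0]
STORE_FAST i → i=0. Stack: []
LOAD_FAST i → push 0. Stack: [0]
LOAD_CONST → push 2. Stack: [0, 2]
COMPARE_OP bool(<) → 0 vs 2 = True. Stack: [True]
POP_JUMP_IF_FALSE → pop True; no jump. Stack: []
LOAD_FAST_LOAD_FAST r,r → push 4,4. Stack: [4, 4]
BINARY_OP - → 4 - 4 = 0. Stack: [0]
STORE_FAST r → r=0. Stack: []
LOAD_FAST r → push 0. Stack: [0]
LOAD_CONST → push 11. Stack: [0, 11]
BINARY_OP - → 0 - 11 = -11. Stack: [-11]
STORE_FAST r → r=-11. Stack: []
LOAD_FAST_LOAD_FAST r,b → push -11,2. Stack: [-11, 2]
BINARY_OP ^ → -11 ^ 2 = -9. Stack: [-9]
STORE_FAST r → r=-9. Stack: []
LOAD_FAST i → push 0. Stack: [0]
LOAD_CONST → push 1. Stack: [0, 1]
BINARY_OP + → 0 + 1 = 1. Stack: [1]
STORE_FAST i → i=1. Stack: []
LOAD_FAST i → push 1. Stack: [1]
LOAD_CONST → push 2. Stack: [1, 2]
COMPARE_OP bool(<) → 1 vs 2 = True. Stack: [True]
POP_JUMP_IF_FALSE → pop True; no jump. Stack: []
LOAD_FAST_LOAD_FAST r,r → push -9,-9. Stack: [-9, -9]
BINARY_OP - → -9 - -9 = 0. Stack: [0]
STORE_FAST r → r=0. Stack: []
LOAD_FAST r → push 0. Stack: [0]
LOAD_CONST → push 11. Stack: [0, 11]
BINARY_OP - → 0 - 11 = -11. Stack: [-11]
STORE_FAST r → r=-11. Stack: []
LOAD_FAST_LOAD_FAST r,b → push -11,2. Stack: [-11, 2]
BINARY_OP ^ → -11 ^ 2 = -9. Stack: [-9]
STORE_FAST r → r=-9. Stack: []
LOAD_FAST i → push 1. Stack: [1]
LOAD_CONST → push 1. Stack: [1, 1]
BINARY_OP + → 1 + 1 = 2. Stack: [2]
STORE_FAST i → i=2. Stack: []
LOAD_FAST i → push 2. Stack: [2]
LOAD_CONST → push 2. Stack: [2, 2]
COMPARE_OP bool(<) → 2 vs 2 = False. Stack: [False]
POP_JUMP_IF_FALSE → pop False; jump. Stack: []
LOAD_FAST r → push -9. Stack: [-9]
RETURN_VALUE → return -9.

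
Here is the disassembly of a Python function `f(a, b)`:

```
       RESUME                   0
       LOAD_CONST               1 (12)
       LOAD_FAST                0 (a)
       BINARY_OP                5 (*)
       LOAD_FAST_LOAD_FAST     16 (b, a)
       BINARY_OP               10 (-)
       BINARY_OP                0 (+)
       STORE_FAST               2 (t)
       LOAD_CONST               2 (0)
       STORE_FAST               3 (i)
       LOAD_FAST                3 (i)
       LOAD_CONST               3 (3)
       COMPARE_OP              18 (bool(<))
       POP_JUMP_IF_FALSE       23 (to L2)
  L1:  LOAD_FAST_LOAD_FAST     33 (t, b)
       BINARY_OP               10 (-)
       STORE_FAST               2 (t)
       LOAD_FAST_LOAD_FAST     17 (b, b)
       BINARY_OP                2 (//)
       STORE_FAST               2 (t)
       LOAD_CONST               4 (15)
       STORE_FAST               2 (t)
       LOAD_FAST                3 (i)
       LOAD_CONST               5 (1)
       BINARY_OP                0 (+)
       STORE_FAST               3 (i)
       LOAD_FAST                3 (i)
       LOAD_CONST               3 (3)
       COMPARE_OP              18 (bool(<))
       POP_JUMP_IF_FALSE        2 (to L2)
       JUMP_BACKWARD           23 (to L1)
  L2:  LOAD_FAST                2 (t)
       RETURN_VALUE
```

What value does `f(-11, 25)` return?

LOAD_CONST → push 12. Stack: [12]
LOAD_FAST a → push -11. Stack: [12, -11]
BINARY_OP * → 12 * -11 = -132. Stack: [-132]
LOAD_FAST_LOAD_FAST b,a → push 25,-11. Stack: [-132, 25, -11]
BINARY_OP - → 25 - -11 = 36. Stack: [-132, 36]
BINARY_OP + → -132 + 36 = -96. Stack: [-96]
STORE_FAST t → t=-96. Stack: []
LOAD_CONST → push 0. Stack: [0]
STORE_FAST i → i=0. Stack: []
LOAD_FAST i → push 0. Stack: [0]
LOAD_CONST → push 3. Stack: [0, 3]
COMPARE_OP bool(<) → 0 vs 3 = True. Stack: [True]
POP_JUMP_IF_FALSE → pop True; no jump. Stack: []
LOAD_FAST_LOAD_FAST t,b → push -96,25. Stack: [-96, 25]
BINARY_OP - → -96 - 25 = -121. Stack: [-121]
STORE_FAST t → t=-121. Stack: []
LOAD_FAST_LOAD_FAST b,b → push 25,25. Stack: [25, 25]
BINARY_OP // → 25 // 25 = 1. Stack: [1]
STORE_FAST t → t=1. Stack: []
LOAD_CONST → push 15. Stack: [15]
STORE_FAST t → t=15. Stack: []
LOAD_FAST i → push 0. Stack: [0]
LOAD_CONST → push 1. Stack: [0, 1]
BINARY_OP + → 0 + 1 = 1. Stack: [1]
STORE_FAST i → i=1. Stack: []
LOAD_FAST i → push 1. Stack: [1]
LOAD_CONST → push 3. Stack: [1, 3]
COMPARE_OP bool(<) → 1 vs 3 = True. Stack: [True]
POP_JUMP_IF_FALSE → pop True; no jump. Stack: []
LOAD_FAST_LOAD_FAST t,b → push 15,25. Stack: [15, 25]
BINARY_OP - → 15 - 25 = -10. Stack: [-10]
STORE_FAST t → t=-10. Stack: []
LOAD_FAST_LOAD_FAST b,b → push 25,25. Stack: [25, 25]
BINARY_OP // → 25 // 25 = 1. Stack: [1]
STORE_FAST t → t=1. Stack: []
LOAD_CONST → push 15. Stack: [15]
STORE_FAST t → t=15. Stack: []
LOAD_FAST i → push 1. Stack: [1]
LOAD_CONST → push 1. Stack: [1, 1]
BINARY_OP + → 1 + 1 = 2. Stack: [2]
STORE_FAST i → i=2. Stack: []
LOAD_FAST i → push 2. Stack: [2]
LOAD_CONST → push 3. Stack: [2, 3]
COMPARE_OP bool(<) → 2 vs 3 = True. Stack: [True]
POP_JUMP_IF_FALSE → pop True; no jump. Stack: []
LOAD_FAST_LOAD_FAST t,b → push 15,25. Stack: [15, 25]
BINARY_OP - → 15 - 25 = -10. Stack: [-10]
STORE_FAST t → t=-10. Stack: []
LOAD_FAST_LOAD_FAST b,b → push 25,25. Stack: [25, 25]
BINARY_OP // → 25 // 25 = 1. Stack: [1]
STORE_FAST t → t=1. Stack: []
LOAD_CONST → push 15. Stack: [15]
STORE_FAST t → t=15. Stack: []
LOAD_FAST i → push 2. Stack: [2]
LOAD_CONST → push 1. Stack: [2, 1]
BINARY_OP + → 2 + 1 = 3. Stack: [3]
STORE_FAST i → i=3. Stack: []
LOAD_FAST i → push 3. Stack: [3]
LOAD_CONST → push 3. Stack: [3, 3]
COMPARE_OP bool(<) → 3 vs 3 = False. Stack: [False]
POP_JUMP_IF_FALSE → pop False; jump. Stack: []
LOAD_FAST t → push 15. Stack: [15]
RETURN_VALUE → return 15.

15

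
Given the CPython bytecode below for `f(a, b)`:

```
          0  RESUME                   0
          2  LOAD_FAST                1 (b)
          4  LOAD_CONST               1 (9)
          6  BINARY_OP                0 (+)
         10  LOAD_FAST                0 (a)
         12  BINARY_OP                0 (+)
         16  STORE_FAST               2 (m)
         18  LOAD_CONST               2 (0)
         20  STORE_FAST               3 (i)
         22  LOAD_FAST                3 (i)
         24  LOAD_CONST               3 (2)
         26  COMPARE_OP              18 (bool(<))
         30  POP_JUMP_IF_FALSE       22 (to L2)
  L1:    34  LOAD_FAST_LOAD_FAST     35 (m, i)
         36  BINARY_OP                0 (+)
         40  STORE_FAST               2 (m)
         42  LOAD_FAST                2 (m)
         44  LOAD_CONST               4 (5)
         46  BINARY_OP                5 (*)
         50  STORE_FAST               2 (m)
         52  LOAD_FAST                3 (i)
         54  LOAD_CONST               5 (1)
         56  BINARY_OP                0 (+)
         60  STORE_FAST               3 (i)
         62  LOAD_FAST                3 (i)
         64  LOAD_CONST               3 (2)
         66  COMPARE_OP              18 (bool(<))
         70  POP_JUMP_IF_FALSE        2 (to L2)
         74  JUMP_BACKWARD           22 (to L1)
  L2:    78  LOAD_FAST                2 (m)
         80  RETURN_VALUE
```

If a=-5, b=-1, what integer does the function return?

LOAD_FAST b → push -1. Stack: [-1]
LOAD_CONST → push 9. Stack: [-1, 9]
BINARY_OP + → -1 + 9 = 8. Stack: [8]
LOAD_FAST a → push -5. Stack: [8, -5]
BINARY_OP + → 8 + -5 = 3. Stack: [3]
STORE_FAST m → m=3. Stack: []
LOAD_CONST → push 0. Stack: [0]
STORE_FAST i → i=0. Stack: []
LOAD_FAST i → push 0. Stack: [0]
LOAD_CONST → push 2. Stack: [0, 2]
COMPARE_OP bool(<) → 0 vs 2 = True. Stack: [True]
POP_JUMP_IF_FALSE → pop True; no jump. Stack: []
LOAD_FAST_LOAD_FAST m,i → push 3,0. Stack: [3, 0]
BINARY_OP + → 3 + 0 = 3. Stack: [3]
STORE_FAST m → m=3. Stack: []
LOAD_FAST m → push 3. Stack: [3]
LOAD_CONST → push 5. Stack: [3, 5]
BINARY_OP * → 3 * 5 = 15. Stack: [15]
STORE_FAST m → m=15. Stack: []
LOAD_FAST i → push 0. Stack: [0]
LOAD_CONST → push 1. Stack: [0, 1]
BINARY_OP + → 0 + 1 = 1. Stack: [1]
STORE_FAST i → i=1. Stack: []
LOAD_FAST i → push 1. Stack: [1]
LOAD_CONST → push 2. Stack: [1, 2]
COMPARE_OP bool(<) → 1 vs 2 = True. Stack: [True]
POP_JUMP_IF_FALSE → pop True; no jump. Stack: []
LOAD_FAST_LOAD_FAST m,i → push 15,1. Stack: [15, 1]
BINARY_OP + → 15 + 1 = 16. Stack: [16]
STORE_FAST m → m=16. Stack: []
LOAD_FAST m → push 16. Stack: [16]
LOAD_CONST → push 5. Stack: [16, 5]
BINARY_OP * → 16 * 5 = 80. Stack: [80]
STORE_FAST m → m=80. Stack: []
LOAD_FAST i → push 1. Stack: [1]
LOAD_CONST → push 1. Stack: [1, 1]
BINARY_OP + → 1 + 1 = 2. Stack: [2]
STORE_FAST i → i=2. Stack: []
LOAD_FAST i → push 2. Stack: [2]
LOAD_CONST → push 2. Stack: [2, 2]
COMPARE_OP bool(<) → 2 vs 2 = False. Stack: [False]
POP_JUMP_IF_FALSE → pop False; jump. Stack: []
LOAD_FAST m → push 80. Stack: [80]
RETURN_VALUE → return 80.

80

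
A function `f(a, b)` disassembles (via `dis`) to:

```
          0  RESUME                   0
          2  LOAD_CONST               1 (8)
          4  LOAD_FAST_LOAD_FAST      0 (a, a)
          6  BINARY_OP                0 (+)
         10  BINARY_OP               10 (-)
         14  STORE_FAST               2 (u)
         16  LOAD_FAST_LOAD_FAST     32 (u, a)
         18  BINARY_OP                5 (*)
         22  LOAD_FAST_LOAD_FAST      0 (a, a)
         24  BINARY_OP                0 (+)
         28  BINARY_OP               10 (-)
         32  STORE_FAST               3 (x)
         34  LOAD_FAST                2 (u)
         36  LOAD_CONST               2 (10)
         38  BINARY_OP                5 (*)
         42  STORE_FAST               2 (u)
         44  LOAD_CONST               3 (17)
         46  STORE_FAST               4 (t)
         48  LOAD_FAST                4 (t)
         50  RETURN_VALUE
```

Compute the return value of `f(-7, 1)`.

LOAD_CONST → push 8. Stack: [8]
LOAD_FAST_LOAD_FAST a,a → push -7,-7. Stack: [8, -7, -7]
BINARY_OP + → -7 + -7 = -14. Stack: [8, -14]
BINARY_OP - → 8 - -14 = 22. Stack: [22]
STORE_FAST u → u=22. Stack: []
LOAD_FAST_LOAD_FAST u,a → push 22,-7. Stack: [22, -7]
BINARY_OP * → 22 * -7 = -154. Stack: [-154]
LOAD_FAST_LOAD_FAST a,a → push -7,-7. Stack: [-154, -7, -7]
BINARY_OP + → -7 + -7 = -14. Stack: [-154, -14]
BINARY_OP - → -154 - -14 = -140. Stack: [-140]
STORE_FAST x → x=-140. Stack: []
LOAD_FAST u → push 22. Stack: [22]
LOAD_CONST → push 10. Stack: [22, 10]
BINARY_OP * → 22 * 10 = 220. Stack: [220]
STORE_FAST u → u=220. Stack: []
LOAD_CONST → push 17. Stack: [17]
STORE_FAST t → t=17. Stack: []
LOAD_FAST t → push 17. Stack: [17]
RETURN_VALUE → return 17.

17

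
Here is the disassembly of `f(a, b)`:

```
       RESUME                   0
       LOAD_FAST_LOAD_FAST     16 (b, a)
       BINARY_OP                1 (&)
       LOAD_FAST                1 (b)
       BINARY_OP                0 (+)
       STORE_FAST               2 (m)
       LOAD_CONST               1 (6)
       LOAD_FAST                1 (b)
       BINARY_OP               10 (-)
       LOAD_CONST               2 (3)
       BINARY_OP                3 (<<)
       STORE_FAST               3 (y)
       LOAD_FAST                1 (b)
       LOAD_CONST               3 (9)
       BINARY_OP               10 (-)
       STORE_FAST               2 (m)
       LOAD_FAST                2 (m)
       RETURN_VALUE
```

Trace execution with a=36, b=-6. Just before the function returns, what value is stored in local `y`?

96

LOAD_FAST_LOAD_FAST b,a → push -6,36. Stack: [-6, 36]
BINARY_OP & → -6 & 36 = 32. Stack: [32]
LOAD_FAST b → push -6. Stack: [32, -6]
BINARY_OP + → 32 + -6 = 26. Stack: [26]
STORE_FAST m → m=26. Stack: []
LOAD_CONST → push 6. Stack: [6]
LOAD_FAST b → push -6. Stack: [6, -6]
BINARY_OP - → 6 - -6 = 12. Stack: [12]
LOAD_CONST → push 3. Stack: [12, 3]
BINARY_OP << → 12 << 3 = 96. Stack: [96]
STORE_FAST y → y=96. Stack: []
LOAD_FAST b → push -6. Stack: [-6]
LOAD_CONST → push 9. Stack: [-6, 9]
BINARY_OP - → -6 - 9 = -15. Stack: [-15]
STORE_FAST m → m=-15. Stack: []
LOAD_FAST m → push -15. Stack: [-15]
RETURN_VALUE → return -15.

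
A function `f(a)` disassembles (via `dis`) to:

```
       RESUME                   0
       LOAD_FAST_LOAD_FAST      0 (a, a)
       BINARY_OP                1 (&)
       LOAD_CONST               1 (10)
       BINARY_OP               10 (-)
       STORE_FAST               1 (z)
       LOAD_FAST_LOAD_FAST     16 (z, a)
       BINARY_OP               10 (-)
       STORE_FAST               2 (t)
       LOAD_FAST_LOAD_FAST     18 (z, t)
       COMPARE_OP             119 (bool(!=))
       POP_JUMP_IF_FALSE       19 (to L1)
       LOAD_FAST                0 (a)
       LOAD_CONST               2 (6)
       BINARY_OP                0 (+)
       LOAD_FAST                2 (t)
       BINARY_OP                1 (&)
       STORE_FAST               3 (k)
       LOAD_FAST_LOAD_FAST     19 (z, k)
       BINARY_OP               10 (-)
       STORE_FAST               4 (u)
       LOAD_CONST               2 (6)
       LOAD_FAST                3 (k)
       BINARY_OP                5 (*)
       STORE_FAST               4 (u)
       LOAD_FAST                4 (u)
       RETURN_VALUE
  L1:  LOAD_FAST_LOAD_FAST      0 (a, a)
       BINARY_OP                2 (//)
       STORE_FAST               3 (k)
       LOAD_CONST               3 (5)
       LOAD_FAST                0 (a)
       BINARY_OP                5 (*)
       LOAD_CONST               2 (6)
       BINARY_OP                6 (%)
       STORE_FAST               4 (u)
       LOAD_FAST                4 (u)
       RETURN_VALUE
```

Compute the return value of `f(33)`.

228

LOAD_FAST_LOAD_FAST a,a → push 33,33. Stack: [33, 33]
BINARY_OP & → 33 & 33 = 33. Stack: [33]
LOAD_CONST → push 10. Stack: [33, 10]
BINARY_OP - → 33 - 10 = 23. Stack: [23]
STORE_FAST z → z=23. Stack: []
LOAD_FAST_LOAD_FAST z,a → push 23,33. Stack: [23, 33]
BINARY_OP - → 23 - 33 = -10. Stack: [-10]
STORE_FAST t → t=-10. Stack: []
LOAD_FAST_LOAD_FAST z,t → push 23,-10. Stack: [23, -10]
COMPARE_OP bool(!=) → 23 vs -10 = True. Stack: [True]
POP_JUMP_IF_FALSE → pop True; no jump. Stack: []
LOAD_FAST a → push 33. Stack: [33]
LOAD_CONST → push 6. Stack: [33, 6]
BINARY_OP + → 33 + 6 = 39. Stack: [39]
LOAD_FAST t → push -10. Stack: [39, -10]
BINARY_OP & → 39 & -10 = 38. Stack: [38]
STORE_FAST k → k=38. Stack: []
LOAD_FAST_LOAD_FAST z,k → push 23,38. Stack: [23, 38]
BINARY_OP - → 23 - 38 = -15. Stack: [-15]
STORE_FAST u → u=-15. Stack: []
LOAD_CONST → push 6. Stack: [6]
LOAD_FAST k → push 38. Stack: [6, 38]
BINARY_OP * → 6 * 38 = 228. Stack: [228]
STORE_FAST u → u=228. Stack: []
LOAD_FAST u → push 228. Stack: [228]
RETURN_VALUE → return 228.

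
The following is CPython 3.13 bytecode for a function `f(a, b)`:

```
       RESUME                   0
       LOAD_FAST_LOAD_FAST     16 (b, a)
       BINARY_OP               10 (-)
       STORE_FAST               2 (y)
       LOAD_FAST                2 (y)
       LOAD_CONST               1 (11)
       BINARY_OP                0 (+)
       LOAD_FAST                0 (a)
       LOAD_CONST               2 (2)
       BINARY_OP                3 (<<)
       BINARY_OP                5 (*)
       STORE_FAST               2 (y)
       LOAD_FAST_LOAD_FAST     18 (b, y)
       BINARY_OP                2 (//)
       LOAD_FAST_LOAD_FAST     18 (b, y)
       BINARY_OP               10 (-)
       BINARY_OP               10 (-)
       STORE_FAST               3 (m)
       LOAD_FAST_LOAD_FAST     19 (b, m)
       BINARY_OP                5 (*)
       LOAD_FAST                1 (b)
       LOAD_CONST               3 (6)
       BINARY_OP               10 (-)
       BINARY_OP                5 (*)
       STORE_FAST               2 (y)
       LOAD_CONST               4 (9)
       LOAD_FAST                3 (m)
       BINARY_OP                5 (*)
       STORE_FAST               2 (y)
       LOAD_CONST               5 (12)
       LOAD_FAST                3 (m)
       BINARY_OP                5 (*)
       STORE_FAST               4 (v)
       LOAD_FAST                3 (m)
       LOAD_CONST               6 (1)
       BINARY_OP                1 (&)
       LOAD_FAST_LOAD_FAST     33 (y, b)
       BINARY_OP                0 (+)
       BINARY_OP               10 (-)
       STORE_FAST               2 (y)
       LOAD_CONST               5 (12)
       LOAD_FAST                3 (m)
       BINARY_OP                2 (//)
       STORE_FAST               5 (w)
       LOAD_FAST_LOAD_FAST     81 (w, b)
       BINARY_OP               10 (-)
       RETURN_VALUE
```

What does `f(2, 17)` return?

LOAD_FAST_LOAD_FAST b,a → push 17,2. Stack: [17, 2]
BINARY_OP - → 17 - 2 = 15. Stack: [15]
STORE_FAST y → y=15. Stack: []
LOAD_FAST y → push 15. Stack: [15]
LOAD_CONST → push 11. Stack: [15, 11]
BINARY_OP + → 15 + 11 = 26. Stack: [26]
LOAD_FAST a → push 2. Stack: [26, 2]
LOAD_CONST → push 2. Stack: [26, 2, 2]
BINARY_OP << → 2 << 2 = 8. Stack: [26, 8]
BINARY_OP * → 26 * 8 = 208. Stack: [208]
STORE_FAST y → y=208. Stack: []
LOAD_FAST_LOAD_FAST b,y → push 17,208. Stack: [17, 208]
BINARY_OP // → 17 // 208 = 0. Stack: [0]
LOAD_FAST_LOAD_FAST b,y → push 17,208. Stack: [0, 17, 208]
BINARY_OP - → 17 - 208 = -191. Stack: [0, -191]
BINARY_OP - → 0 - -191 = 191. Stack: [191]
STORE_FAST m → m=191. Stack: []
LOAD_FAST_LOAD_FAST b,m → push 17,191. Stack: [17, 191]
BINARY_OP * → 17 * 191 = 3247. Stack: [3247]
LOAD_FAST b → push 17. Stack: [3247, 17]
LOAD_CONST → push 6. Stack: [3247, 17, 6]
BINARY_OP - → 17 - 6 = 11. Stack: [3247, 11]
BINARY_OP * → 3247 * 11 = 35717. Stack: [35717]
STORE_FAST y → y=35717. Stack: []
LOAD_CONST → push 9. Stack: [9]
LOAD_FAST m → push 191. Stack: [9, 191]
BINARY_OP * → 9 * 191 = 1719. Stack: [1719]
STORE_FAST y → y=1719. Stack: []
LOAD_CONST → push 12. Stack: [12]
LOAD_FAST m → push 191. Stack: [12, 191]
BINARY_OP * → 12 * 191 = 2292. Stack: [2292]
STORE_FAST v → v=2292. Stack: []
LOAD_FAST m → push 191. Stack: [191]
LOAD_CONST → push 1. Stack: [191, 1]
BINARY_OP & → 191 & 1 = 1. Stack: [1]
LOAD_FAST_LOAD_FAST y,b → push 1719,17. Stack: [1, 1719, 17]
BINARY_OP + → 1719 + 17 = 1736. Stack: [1, 1736]
BINARY_OP - → 1 - 1736 = -1735. Stack: [-1735]
STORE_FAST y → y=-1735. Stack: []
LOAD_CONST → push 12. Stack: [12]
LOAD_FAST m → push 191. Stack: [12, 191]
BINARY_OP // → 12 // 191 = 0. Stack: [0]
STORE_FAST w → w=0. Stack: []
LOAD_FAST_LOAD_FAST w,b → push 0,17. Stack: [0, 17]
BINARY_OP - → 0 - 17 = -17. Stack: [-17]
RETURN_VALUE → return -17.

-17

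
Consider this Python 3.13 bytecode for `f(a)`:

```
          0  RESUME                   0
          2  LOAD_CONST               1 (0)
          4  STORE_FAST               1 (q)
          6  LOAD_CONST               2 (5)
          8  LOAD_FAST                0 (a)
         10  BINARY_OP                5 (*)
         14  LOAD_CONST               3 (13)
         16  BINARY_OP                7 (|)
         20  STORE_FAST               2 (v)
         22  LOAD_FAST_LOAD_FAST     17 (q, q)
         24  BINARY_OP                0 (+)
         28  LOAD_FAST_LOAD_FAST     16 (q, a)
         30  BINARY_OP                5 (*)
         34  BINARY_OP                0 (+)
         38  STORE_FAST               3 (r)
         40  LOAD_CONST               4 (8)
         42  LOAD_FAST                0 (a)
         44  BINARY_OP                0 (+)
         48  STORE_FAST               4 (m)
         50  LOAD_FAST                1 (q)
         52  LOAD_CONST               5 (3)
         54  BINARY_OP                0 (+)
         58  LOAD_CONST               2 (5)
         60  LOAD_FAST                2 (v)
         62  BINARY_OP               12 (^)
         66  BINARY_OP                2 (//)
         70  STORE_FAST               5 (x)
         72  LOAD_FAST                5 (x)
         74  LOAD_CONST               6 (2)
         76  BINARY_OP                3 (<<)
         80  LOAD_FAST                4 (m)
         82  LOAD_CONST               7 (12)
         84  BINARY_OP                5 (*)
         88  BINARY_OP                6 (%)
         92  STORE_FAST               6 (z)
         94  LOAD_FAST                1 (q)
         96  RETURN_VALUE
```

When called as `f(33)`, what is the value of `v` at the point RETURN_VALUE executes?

173

LOAD_CONST → push 0. Stack: [0]
STORE_FAST q → q=0. Stack: []
LOAD_CONST → push 5. Stack: [5]
LOAD_FAST a → push 33. Stack: [5, 33]
BINARY_OP * → 5 * 33 = 165. Stack: [165]
LOAD_CONST → push 13. Stack: [165, 13]
BINARY_OP | → 165 | 13 = 173. Stack: [173]
STORE_FAST v → v=173. Stack: []
LOAD_FAST_LOAD_FAST q,q → push 0,0. Stack: [0, 0]
BINARY_OP + → 0 + 0 = 0. Stack: [0]
LOAD_FAST_LOAD_FAST q,a → push 0,33. Stack: [0, 0, 33]
BINARY_OP * → 0 * 33 = 0. Stack: [0, 0]
BINARY_OP + → 0 + 0 = 0. Stack: [0]
STORE_FAST r → r=0. Stack: []
LOAD_CONST → push 8. Stack: [8]
LOAD_FAST a → push 33. Stack: [8, 33]
BINARY_OP + → 8 + 33 = 41. Stack: [41]
STORE_FAST m → m=41. Stack: []
LOAD_FAST q → push 0. Stack: [0]
LOAD_CONST → push 3. Stack: [0, 3]
BINARY_OP + → 0 + 3 = 3. Stack: [3]
LOAD_CONST → push 5. Stack: [3, 5]
LOAD_FAST v → push 173. Stack: [3, 5, 173]
BINARY_OP ^ → 5 ^ 173 = 168. Stack: [3, 168]
BINARY_OP // → 3 // 168 = 0. Stack: [0]
STORE_FAST x → x=0. Stack: []
LOAD_FAST x → push 0. Stack: [0]
LOAD_CONST → push 2. Stack: [0, 2]
BINARY_OP << → 0 << 2 = 0. Stack: [0]
LOAD_FAST m → push 41. Stack: [0, 41]
LOAD_CONST → push 12. Stack: [0, 41, 12]
BINARY_OP * → 41 * 12 = 492. Stack: [0, 492]
BINARY_OP % → 0 % 492 = 0. Stack: [0]
STORE_FAST z → z=0. Stack: []
LOAD_FAST q → push 0. Stack: [0]
RETURN_VALUE → return 0.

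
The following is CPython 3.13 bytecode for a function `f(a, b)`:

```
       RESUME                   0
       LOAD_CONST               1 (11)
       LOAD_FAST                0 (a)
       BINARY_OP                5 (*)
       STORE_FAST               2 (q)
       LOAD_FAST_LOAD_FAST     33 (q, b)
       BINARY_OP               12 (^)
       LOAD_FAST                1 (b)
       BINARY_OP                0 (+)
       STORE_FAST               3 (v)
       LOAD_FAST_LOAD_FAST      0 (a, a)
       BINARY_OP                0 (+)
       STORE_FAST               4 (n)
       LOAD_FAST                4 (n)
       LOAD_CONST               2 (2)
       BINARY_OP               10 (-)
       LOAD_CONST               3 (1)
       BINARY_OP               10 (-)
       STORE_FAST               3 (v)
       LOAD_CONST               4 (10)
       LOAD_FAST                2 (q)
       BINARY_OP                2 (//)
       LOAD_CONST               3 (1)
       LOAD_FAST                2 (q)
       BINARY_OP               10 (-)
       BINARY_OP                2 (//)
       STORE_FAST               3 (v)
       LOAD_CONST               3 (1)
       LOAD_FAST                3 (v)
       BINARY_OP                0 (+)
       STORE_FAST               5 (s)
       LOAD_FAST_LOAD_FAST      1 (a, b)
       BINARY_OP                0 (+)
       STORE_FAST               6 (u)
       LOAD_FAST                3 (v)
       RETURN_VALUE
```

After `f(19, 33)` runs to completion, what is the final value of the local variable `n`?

LOAD_CONST → push 11. Stack: [11]
LOAD_FAST a → push 19. Stack: [11, 19]
BINARY_OP * → 11 * 19 = 209. Stack: [209]
STORE_FAST q → q=209. Stack: []
LOAD_FAST_LOAD_FAST q,b → push 209,33. Stack: [209, 33]
BINARY_OP ^ → 209 ^ 33 = 240. Stack: [240]
LOAD_FAST b → push 33. Stack: [240, 33]
BINARY_OP + → 240 + 33 = 273. Stack: [273]
STORE_FAST v → v=273. Stack: []
LOAD_FAST_LOAD_FAST a,a → push 19,19. Stack: [19, 19]
BINARY_OP + → 19 + 19 = 38. Stack: [38]
STORE_FAST n → n=38. Stack: []
LOAD_FAST n → push 38. Stack: [38]
LOAD_CONST → push 2. Stack: [38, 2]
BINARY_OP - → 38 - 2 = 36. Stack: [36]
LOAD_CONST → push 1. Stack: [36, 1]
BINARY_OP - → 36 - 1 = 35. Stack: [35]
STORE_FAST v → v=35. Stack: []
LOAD_CONST → push 10. Stack: [10]
LOAD_FAST q → push 209. Stack: [10, 209]
BINARY_OP // → 10 // 209 = 0. Stack: [0]
LOAD_CONST → push 1. Stack: [0, 1]
LOAD_FAST q → push 209. Stack: [0, 1, 209]
BINARY_OP - → 1 - 209 = -208. Stack: [0, -208]
BINARY_OP // → 0 // -208 = 0. Stack: [0]
STORE_FAST v → v=0. Stack: []
LOAD_CONST → push 1. Stack: [1]
LOAD_FAST v → push 0. Stack: [1, 0]
BINARY_OP + → 1 + 0 = 1. Stack: [1]
STORE_FAST s → s=1. Stack: []
LOAD_FAST_LOAD_FAST a,b → push 19,33. Stack: [19, 33]
BINARY_OP + → 19 + 33 = 52. Stack: [52]
STORE_FAST u → u=52. Stack: []
LOAD_FAST v → push 0. Stack: [0]
RETURN_VALUE → return 0.

38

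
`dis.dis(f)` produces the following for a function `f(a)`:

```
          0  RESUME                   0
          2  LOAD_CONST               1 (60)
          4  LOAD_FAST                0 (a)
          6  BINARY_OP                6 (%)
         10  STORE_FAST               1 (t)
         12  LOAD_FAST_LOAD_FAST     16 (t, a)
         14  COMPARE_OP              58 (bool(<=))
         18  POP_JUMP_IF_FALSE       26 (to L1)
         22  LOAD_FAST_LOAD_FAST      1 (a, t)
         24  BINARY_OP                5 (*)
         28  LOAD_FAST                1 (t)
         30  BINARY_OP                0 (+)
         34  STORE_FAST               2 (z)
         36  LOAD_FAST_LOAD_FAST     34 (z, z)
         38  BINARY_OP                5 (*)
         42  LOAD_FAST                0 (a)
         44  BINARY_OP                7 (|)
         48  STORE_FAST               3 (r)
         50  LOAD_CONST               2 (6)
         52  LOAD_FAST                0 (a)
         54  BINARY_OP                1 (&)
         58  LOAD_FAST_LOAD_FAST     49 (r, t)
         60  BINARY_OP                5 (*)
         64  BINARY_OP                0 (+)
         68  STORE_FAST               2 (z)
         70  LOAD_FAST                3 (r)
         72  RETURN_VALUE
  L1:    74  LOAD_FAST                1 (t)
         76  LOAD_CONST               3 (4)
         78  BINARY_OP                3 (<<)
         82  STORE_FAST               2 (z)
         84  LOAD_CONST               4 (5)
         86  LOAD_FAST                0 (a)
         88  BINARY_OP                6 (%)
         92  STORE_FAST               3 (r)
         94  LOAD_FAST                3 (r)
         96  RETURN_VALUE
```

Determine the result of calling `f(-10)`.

-5

LOAD_CONST → push 60. Stack: [60]
LOAD_FAST a → push -10. Stack: [60, -10]
BINARY_OP % → 60 % -10 = 0. Stack: [0]
STORE_FAST t → t=0. Stack: []
LOAD_FAST_LOAD_FAST t,a → push 0,-10. Stack: [0, -10]
COMPARE_OP bool(<=) → 0 vs -10 = False. Stack: [False]
POP_JUMP_IF_FALSE → pop False; jump. Stack: []
LOAD_FAST t → push 0. Stack: [0]
LOAD_CONST → push 4. Stack: [0, 4]
BINARY_OP << → 0 << 4 = 0. Stack: [0]
STORE_FAST z → z=0. Stack: []
LOAD_CONST → push 5. Stack: [5]
LOAD_FAST a → push -10. Stack: [5, -10]
BINARY_OP % → 5 % -10 = -5. Stack: [-5]
STORE_FAST r → r=-5. Stack: []
LOAD_FAST r → push -5. Stack: [-5]
RETURN_VALUE → return -5.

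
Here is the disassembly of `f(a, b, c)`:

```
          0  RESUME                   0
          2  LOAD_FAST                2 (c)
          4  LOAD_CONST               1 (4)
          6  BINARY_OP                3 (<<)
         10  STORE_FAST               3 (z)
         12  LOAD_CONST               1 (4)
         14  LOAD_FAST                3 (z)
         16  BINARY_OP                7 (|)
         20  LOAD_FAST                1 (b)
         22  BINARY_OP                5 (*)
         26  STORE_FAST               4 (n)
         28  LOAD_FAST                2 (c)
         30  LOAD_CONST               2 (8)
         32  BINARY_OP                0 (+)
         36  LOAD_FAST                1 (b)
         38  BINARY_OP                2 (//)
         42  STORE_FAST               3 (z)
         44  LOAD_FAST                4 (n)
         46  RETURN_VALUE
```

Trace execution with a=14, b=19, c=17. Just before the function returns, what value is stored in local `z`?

LOAD_FAST c → push 17. Stack: [17]
LOAD_CONST → push 4. Stack: [17, 4]
BINARY_OP << → 17 << 4 = 272. Stack: [272]
STORE_FAST z → z=272. Stack: []
LOAD_CONST → push 4. Stack: [4]
LOAD_FAST z → push 272. Stack: [4, 272]
BINARY_OP | → 4 | 272 = 276. Stack: [276]
LOAD_FAST b → push 19. Stack: [276, 19]
BINARY_OP * → 276 * 19 = 5244. Stack: [5244]
STORE_FAST n → n=5244. Stack: []
LOAD_FAST c → push 17. Stack: [17]
LOAD_CONST → push 8. Stack: [17, 8]
BINARY_OP + → 17 + 8 = 25. Stack: [25]
LOAD_FAST b → push 19. Stack: [25, 19]
BINARY_OP // → 25 // 19 = 1. Stack: [1]
STORE_FAST z → z=1. Stack: []
LOAD_FAST n → push 5244. Stack: [5244]
RETURN_VALUE → return 5244.

1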